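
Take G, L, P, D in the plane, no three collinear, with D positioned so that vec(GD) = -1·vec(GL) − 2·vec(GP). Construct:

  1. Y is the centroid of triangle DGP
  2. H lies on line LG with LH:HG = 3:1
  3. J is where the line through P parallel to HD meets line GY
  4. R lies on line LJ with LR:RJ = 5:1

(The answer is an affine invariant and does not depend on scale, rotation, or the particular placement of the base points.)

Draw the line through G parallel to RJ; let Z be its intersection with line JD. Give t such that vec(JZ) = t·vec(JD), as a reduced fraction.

Work in coordinates with G = (0, 0), L = (1, 0), P = (0, 1), D = (-1, -2).
1. Y is the centroid of triangle DGP ⇒ Y = (-1/3, -1/3)
2. H lies on line LG with LH:HG = 3:1 ⇒ H = (1/4, 0)
3. J is where the line through P parallel to HD meets line GY ⇒ J = (-5/3, -5/3)
4. R lies on line LJ with LR:RJ = 5:1 ⇒ R = (-11/9, -25/18)
through G parallel to RJ: direction (-4/9, -5/18); meets JD at Z = (-20/9, -25/18)
Z = J + t·(D−J) with t = -5/6

t = -5/6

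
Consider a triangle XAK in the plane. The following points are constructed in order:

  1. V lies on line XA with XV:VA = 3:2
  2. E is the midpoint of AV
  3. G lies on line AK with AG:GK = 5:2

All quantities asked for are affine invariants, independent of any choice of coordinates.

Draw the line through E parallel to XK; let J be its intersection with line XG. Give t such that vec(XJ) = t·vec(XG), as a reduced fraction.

Assign X = (0, 0), A = (1, 0), K = (0, 1) — the answer is frame-independent, so this choice is without loss of generality.
1. V lies on line XA with XV:VA = 3:2 ⇒ V = (3/5, 0)
2. E is the midpoint of AV ⇒ E = (4/5, 0)
3. G lies on line AK with AG:GK = 5:2 ⇒ G = (2/7, 5/7)
through E parallel to XK: direction (0, 1); meets XG at J = (4/5, 2)
J = X + t·(G−X) with t = 14/5

t = 14/5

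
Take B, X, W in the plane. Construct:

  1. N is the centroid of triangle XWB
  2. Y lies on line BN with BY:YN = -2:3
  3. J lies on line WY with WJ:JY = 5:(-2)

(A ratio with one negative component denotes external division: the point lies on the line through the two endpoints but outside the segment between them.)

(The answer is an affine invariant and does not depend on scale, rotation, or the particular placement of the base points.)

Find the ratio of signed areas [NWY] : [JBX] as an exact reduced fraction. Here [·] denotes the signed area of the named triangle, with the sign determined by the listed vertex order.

[NWY]:[JBX] = -9/16

Choose coordinates B = (0, 0), X = (1, 0), W = (0, 1).
1. N is the centroid of triangle XWB ⇒ N = (1/3, 1/3)
2. Y lies on line BN with BY:YN = -2:3 ⇒ Y = (-2/3, -2/3)
3. J lies on line WY with WJ:JY = 5:(-2) ⇒ J = (-10/9, -16/9)
2·[NWY] = 1, 2·[JBX] = -16/9
[NWY]:[JBX] = 1:-16/9 = -9/16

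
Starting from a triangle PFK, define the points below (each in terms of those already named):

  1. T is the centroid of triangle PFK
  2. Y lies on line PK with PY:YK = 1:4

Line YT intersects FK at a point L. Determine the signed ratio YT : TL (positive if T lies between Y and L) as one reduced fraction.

YT:TL = 7/5

Work in coordinates with P = (0, 0), F = (1, 0), K = (0, 1).
1. T is the centroid of triangle PFK ⇒ T = (1/3, 1/3)
2. Y lies on line PK with PY:YK = 1:4 ⇒ Y = (0, 1/5)
line YT meets FK at L = (4/7, 3/7)
T = Y + t·(L−Y) with t = 7/12, so YT:TL = 7/12:5/12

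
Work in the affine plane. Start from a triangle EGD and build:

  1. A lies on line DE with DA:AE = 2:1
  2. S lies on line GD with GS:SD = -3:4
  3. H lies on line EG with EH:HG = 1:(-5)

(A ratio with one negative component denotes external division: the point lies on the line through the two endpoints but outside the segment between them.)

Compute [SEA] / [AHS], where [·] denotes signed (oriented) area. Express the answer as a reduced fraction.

[SEA]:[AHS] = -8/13

Set E = (0, 0), G = (1, 0), D = (0, 1); any affine frame gives the same invariant.
1. A lies on line DE with DA:AE = 2:1 ⇒ A = (0, 1/3)
2. S lies on line GD with GS:SD = -3:4 ⇒ S = (4, -3)
3. H lies on line EG with EH:HG = 1:(-5) ⇒ H = (-1/4, 0)
2·[SEA] = -4/3, 2·[AHS] = 13/6
[SEA]:[AHS] = -4/3:13/6 = -8/13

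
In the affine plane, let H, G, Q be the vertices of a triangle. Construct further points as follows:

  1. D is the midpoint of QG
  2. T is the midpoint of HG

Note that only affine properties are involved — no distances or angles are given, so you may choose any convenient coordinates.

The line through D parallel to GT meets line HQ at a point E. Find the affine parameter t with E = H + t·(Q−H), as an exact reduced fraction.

Choose coordinates H = (0, 0), G = (1, 0), Q = (0, 1).
1. D is the midpoint of QG ⇒ D = (1/2, 1/2)
2. T is the midpoint of HG ⇒ T = (1/2, 0)
through D parallel to GT: direction (-1/2, 0); meets HQ at E = (0, 1/2)
E = H + t·(Q−H) with t = 1/2

t = 1/2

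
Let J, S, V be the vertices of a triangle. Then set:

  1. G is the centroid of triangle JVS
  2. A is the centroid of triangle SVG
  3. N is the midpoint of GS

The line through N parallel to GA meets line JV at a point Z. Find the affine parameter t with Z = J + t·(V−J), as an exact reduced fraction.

t = -1/2

Assign J = (0, 0), S = (1, 0), V = (0, 1) — the answer is frame-independent, so this choice is without loss of generality.
1. G is the centroid of triangle JVS ⇒ G = (1/3, 1/3)
2. A is the centroid of triangle SVG ⇒ A = (4/9, 4/9)
3. N is the midpoint of GS ⇒ N = (2/3, 1/6)
through N parallel to GA: direction (1/9, 1/9); meets JV at Z = (0, -1/2)
Z = J + t·(V−J) with t = -1/2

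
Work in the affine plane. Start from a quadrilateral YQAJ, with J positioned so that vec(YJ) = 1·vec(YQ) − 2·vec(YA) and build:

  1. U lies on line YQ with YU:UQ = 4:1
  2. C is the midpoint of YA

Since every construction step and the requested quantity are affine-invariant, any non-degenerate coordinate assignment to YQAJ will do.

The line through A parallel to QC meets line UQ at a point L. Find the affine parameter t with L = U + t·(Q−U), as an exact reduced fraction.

Set Y = (0, 0), Q = (1, 0), A = (0, 1), J = (1, -2); any affine frame gives the same invariant.
1. U lies on line YQ with YU:UQ = 4:1 ⇒ U = (4/5, 0)
2. C is the midpoint of YA ⇒ C = (0, 1/2)
through A parallel to QC: direction (-1, 1/2); meets UQ at L = (2, 0)
L = U + t·(Q−U) with t = 6

t = 6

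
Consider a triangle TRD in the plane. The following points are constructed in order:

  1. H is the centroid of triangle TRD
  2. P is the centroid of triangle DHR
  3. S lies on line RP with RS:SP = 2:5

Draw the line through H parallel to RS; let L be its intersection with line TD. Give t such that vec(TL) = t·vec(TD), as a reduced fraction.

Choose coordinates T = (0, 0), R = (1, 0), D = (0, 1).
1. H is the centroid of triangle TRD ⇒ H = (1/3, 1/3)
2. P is the centroid of triangle DHR ⇒ P = (4/9, 4/9)
3. S lies on line RP with RS:SP = 2:5 ⇒ S = (53/63, 8/63)
through H parallel to RS: direction (-10/63, 8/63); meets TD at L = (0, 3/5)
L = T + t·(D−T) with t = 3/5

t = 3/5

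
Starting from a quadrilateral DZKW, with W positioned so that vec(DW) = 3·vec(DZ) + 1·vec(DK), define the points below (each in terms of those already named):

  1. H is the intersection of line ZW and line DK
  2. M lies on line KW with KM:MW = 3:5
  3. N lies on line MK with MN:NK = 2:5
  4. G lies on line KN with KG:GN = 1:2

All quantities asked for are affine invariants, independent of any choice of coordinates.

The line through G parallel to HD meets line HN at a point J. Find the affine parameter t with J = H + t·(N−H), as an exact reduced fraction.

t = 1/3

Work in coordinates with D = (0, 0), Z = (1, 0), K = (0, 1), W = (3, 1).
1. H is the intersection of line ZW and line DK ⇒ H = (0, -1/2)
2. M lies on line KW with KM:MW = 3:5 ⇒ M = (9/8, 1)
3. N lies on line MK with MN:NK = 2:5 ⇒ N = (45/56, 1)
4. G lies on line KN with KG:GN = 1:2 ⇒ G = (15/56, 1)
through G parallel to HD: direction (0, 1/2); meets HN at J = (15/56, 0)
J = H + t·(N−H) with t = 1/3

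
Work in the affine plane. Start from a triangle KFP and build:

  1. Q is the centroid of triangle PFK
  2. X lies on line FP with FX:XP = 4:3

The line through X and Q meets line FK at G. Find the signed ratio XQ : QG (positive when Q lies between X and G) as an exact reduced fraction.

Set K = (0, 0), F = (1, 0), P = (0, 1); any affine frame gives the same invariant.
1. Q is the centroid of triangle PFK ⇒ Q = (1/3, 1/3)
2. X lies on line FP with FX:XP = 4:3 ⇒ X = (3/7, 4/7)
line XQ meets FK at G = (1/5, 0)
Q = X + t·(G−X) with t = 5/12, so XQ:QG = 5/12:7/12

XQ:QG = 5/7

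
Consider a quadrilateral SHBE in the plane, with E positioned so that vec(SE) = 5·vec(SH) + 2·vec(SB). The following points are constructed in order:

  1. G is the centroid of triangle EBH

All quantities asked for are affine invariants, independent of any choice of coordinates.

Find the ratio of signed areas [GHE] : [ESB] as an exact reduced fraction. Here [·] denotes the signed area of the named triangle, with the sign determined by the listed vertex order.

Set S = (0, 0), H = (1, 0), B = (0, 1), E = (5, 2); any affine frame gives the same invariant.
1. G is the centroid of triangle EBH ⇒ G = (2, 1)
2·[GHE] = 2, 2·[ESB] = -5
[GHE]:[ESB] = 2:-5 = -2/5

[GHE]:[ESB] = -2/5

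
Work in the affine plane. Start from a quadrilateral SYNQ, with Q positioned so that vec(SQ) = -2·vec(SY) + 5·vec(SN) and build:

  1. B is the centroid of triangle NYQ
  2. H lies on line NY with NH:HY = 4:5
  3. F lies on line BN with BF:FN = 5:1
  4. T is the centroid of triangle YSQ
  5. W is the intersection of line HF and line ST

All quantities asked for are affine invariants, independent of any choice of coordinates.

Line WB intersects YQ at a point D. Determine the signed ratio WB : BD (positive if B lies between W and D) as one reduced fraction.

WB:BD = 109/51

Choose coordinates S = (0, 0), Y = (1, 0), N = (0, 1), Q = (-2, 5).
1. B is the centroid of triangle NYQ ⇒ B = (-1/3, 2)
2. H lies on line NY with NH:HY = 4:5 ⇒ H = (4/9, 5/9)
3. F lies on line BN with BF:FN = 5:1 ⇒ F = (-1/18, 7/6)
4. T is the centroid of triangle YSQ ⇒ T = (-1/3, 5/3)
5. W is the intersection of line HF and line ST ⇒ W = (-89/306, 445/306)
line WB meets YQ at D = (-77/218, 1475/654)
B = W + t·(D−W) with t = 109/160, so WB:BD = 109/160:51/160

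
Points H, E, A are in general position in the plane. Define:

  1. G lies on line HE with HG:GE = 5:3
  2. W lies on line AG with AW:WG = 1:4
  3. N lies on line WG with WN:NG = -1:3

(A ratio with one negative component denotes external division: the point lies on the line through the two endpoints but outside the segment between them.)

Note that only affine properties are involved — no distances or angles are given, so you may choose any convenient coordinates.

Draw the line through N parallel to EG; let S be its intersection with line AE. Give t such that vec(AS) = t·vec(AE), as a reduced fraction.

t = -1/5

Assign H = (0, 0), E = (1, 0), A = (0, 1) — the answer is frame-independent, so this choice is without loss of generality.
1. G lies on line HE with HG:GE = 5:3 ⇒ G = (5/8, 0)
2. W lies on line AG with AW:WG = 1:4 ⇒ W = (1/8, 4/5)
3. N lies on line WG with WN:NG = -1:3 ⇒ N = (-1/8, 6/5)
through N parallel to EG: direction (-3/8, 0); meets AE at S = (-1/5, 6/5)
S = A + t·(E−A) with t = -1/5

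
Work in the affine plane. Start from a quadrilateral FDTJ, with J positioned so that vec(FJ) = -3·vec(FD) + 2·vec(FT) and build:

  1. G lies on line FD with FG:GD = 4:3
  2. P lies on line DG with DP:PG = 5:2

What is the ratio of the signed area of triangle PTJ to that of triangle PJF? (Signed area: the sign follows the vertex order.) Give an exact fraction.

Choose coordinates F = (0, 0), D = (1, 0), T = (0, 1), J = (-3, 2).
1. G lies on line FD with FG:GD = 4:3 ⇒ G = (4/7, 0)
2. P lies on line DG with DP:PG = 5:2 ⇒ P = (34/49, 0)
2·[PTJ] = 113/49, 2·[PJF] = 68/49
[PTJ]:[PJF] = 113/49:68/49 = 113/68

[PTJ]:[PJF] = 113/68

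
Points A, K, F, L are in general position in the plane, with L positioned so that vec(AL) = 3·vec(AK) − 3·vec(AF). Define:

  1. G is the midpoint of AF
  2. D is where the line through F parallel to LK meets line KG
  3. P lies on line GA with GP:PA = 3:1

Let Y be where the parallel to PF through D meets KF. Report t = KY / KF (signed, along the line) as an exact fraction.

Choose coordinates A = (0, 0), K = (1, 0), F = (0, 1), L = (3, -3).
1. G is the midpoint of AF ⇒ G = (0, 1/2)
2. D is where the line through F parallel to LK meets line KG ⇒ D = (1/2, 1/4)
3. P lies on line GA with GP:PA = 3:1 ⇒ P = (0, 1/8)
through D parallel to PF: direction (0, 7/8); meets KF at Y = (1/2, 1/2)
Y = K + t·(F−K) with t = 1/2

t = 1/2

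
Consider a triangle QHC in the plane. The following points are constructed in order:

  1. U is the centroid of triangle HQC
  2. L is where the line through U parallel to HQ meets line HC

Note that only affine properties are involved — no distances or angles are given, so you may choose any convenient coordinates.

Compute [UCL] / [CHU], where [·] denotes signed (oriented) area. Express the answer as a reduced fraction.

[UCL]:[CHU] = 2/3

Work in coordinates with Q = (0, 0), H = (1, 0), C = (0, 1).
1. U is the centroid of triangle HQC ⇒ U = (1/3, 1/3)
2. L is where the line through U parallel to HQ meets line HC ⇒ L = (2/3, 1/3)
2·[UCL] = -2/9, 2·[CHU] = -1/3
[UCL]:[CHU] = -2/9:-1/3 = 2/3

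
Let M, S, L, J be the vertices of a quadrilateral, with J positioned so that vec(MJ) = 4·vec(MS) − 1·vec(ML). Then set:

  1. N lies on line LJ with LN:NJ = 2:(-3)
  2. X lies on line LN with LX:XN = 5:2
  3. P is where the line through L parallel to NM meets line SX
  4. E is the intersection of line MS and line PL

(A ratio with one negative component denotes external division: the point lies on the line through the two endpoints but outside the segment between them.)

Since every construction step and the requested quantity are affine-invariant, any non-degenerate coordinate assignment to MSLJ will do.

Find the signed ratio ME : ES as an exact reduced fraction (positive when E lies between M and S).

Work in coordinates with M = (0, 0), S = (1, 0), L = (0, 1), J = (4, -1).
1. N lies on line LJ with LN:NJ = 2:(-3) ⇒ N = (-8, 5)
2. X lies on line LN with LX:XN = 5:2 ⇒ X = (-40/7, 27/7)
3. P is where the line through L parallel to NM meets line SX ⇒ P = (160/19, -81/19)
4. E is the intersection of line MS and line PL ⇒ E = (8/5, 0)
E = M + t·(S−M) with t = 8/5, so ME:ES = t:(1−t) = 8/5:-3/5

ME:ES = -8/3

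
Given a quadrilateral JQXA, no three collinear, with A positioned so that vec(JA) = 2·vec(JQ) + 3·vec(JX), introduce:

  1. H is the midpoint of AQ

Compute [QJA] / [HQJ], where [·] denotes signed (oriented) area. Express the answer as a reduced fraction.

[QJA]:[HQJ] = 2

Assign J = (0, 0), Q = (1, 0), X = (0, 1), A = (2, 3) — the answer is frame-independent, so this choice is without loss of generality.
1. H is the midpoint of AQ ⇒ H = (3/2, 3/2)
2·[QJA] = -3, 2·[HQJ] = -3/2
[QJA]:[HQJ] = -3:-3/2 = 2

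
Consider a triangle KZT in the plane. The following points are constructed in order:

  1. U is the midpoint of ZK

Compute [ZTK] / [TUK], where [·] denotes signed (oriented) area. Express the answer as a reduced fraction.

[ZTK]:[TUK] = -2

Assign K = (0, 0), Z = (1, 0), T = (0, 1) — the answer is frame-independent, so this choice is without loss of generality.
1. U is the midpoint of ZK ⇒ U = (1/2, 0)
2·[ZTK] = 1, 2·[TUK] = -1/2
[ZTK]:[TUK] = 1:-1/2 = -2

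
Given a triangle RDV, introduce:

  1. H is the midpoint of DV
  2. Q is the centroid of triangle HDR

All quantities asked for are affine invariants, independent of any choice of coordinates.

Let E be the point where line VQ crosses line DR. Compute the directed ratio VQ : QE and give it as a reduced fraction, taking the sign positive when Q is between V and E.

Assign R = (0, 0), D = (1, 0), V = (0, 1) — the answer is frame-independent, so this choice is without loss of generality.
1. H is the midpoint of DV ⇒ H = (1/2, 1/2)
2. Q is the centroid of triangle HDR ⇒ Q = (1/2, 1/6)
line VQ meets DR at E = (3/5, 0)
Q = V + t·(E−V) with t = 5/6, so VQ:QE = 5/6:1/6

VQ:QE = 5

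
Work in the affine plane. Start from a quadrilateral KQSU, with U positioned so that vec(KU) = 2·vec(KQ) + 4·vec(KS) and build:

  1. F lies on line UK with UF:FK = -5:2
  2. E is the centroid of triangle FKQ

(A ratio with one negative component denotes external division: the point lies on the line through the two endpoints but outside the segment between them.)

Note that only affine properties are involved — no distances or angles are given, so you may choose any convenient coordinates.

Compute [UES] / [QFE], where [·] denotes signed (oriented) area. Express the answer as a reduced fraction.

[UES]:[QFE] = 31/8

Work in coordinates with K = (0, 0), Q = (1, 0), S = (0, 1), U = (2, 4).
1. F lies on line UK with UF:FK = -5:2 ⇒ F = (-4/3, -8/3)
2. E is the centroid of triangle FKQ ⇒ E = (-1/9, -8/9)
2·[UES] = -31/9, 2·[QFE] = -8/9
[UES]:[QFE] = -31/9:-8/9 = 31/8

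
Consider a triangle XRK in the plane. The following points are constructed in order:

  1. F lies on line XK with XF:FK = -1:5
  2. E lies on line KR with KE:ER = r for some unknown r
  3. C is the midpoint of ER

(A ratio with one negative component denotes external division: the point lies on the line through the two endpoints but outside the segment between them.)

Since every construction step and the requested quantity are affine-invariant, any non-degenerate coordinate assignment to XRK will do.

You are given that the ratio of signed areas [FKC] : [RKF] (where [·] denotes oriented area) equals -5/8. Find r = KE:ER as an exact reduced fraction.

Work in coordinates with X = (0, 0), R = (1, 0), K = (0, 1).
1. F lies on line XK with XF:FK = -1:5 ⇒ F = (0, -1/4)
2. With KE:ER = r, write λ = r/(r+1) so E = K + λ·(R−K); E is affine-linear in λ
3. C is the midpoint of ER ⇒ C is an affine combination of earlier points and hence also affine-linear in λ
Every point depending on E is an affine combination of E and λ-independent points, so each such coordinate is linear in λ; the λ² term in each signed area is a multiple of (R−K)×(R−K) = 0, so 2·[FKC] and 2·[RKF] are each linear in λ. Evaluating at λ=0 and λ=1:
  2·[FKC] = -5/8·λ − 5/8,   2·[RKF] = 5/4
So [FKC]:[RKF] = (-5/8·λ − 5/8) / (5/4). Setting this equal to -5/8:
  -5/8·λ − 5/8 = -5/8·(5/4)  ⇒  λ = 1/4
Then r = λ/(1−λ) = (1/4)/(3/4) = 1/3. Check: with r = 1/3, E = (1/4, 3/4) and [FKC]:[RKF] = -5/8 as required.

r = 1/3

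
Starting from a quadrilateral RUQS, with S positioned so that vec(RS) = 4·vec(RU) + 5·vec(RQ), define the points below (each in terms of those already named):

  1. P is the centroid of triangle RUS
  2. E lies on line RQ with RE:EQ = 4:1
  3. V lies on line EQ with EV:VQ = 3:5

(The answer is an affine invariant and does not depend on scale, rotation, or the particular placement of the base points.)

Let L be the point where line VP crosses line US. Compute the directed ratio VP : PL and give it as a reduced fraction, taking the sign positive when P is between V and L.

Set R = (0, 0), U = (1, 0), Q = (0, 1), S = (4, 5); any affine frame gives the same invariant.
1. P is the centroid of triangle RUS ⇒ P = (5/3, 5/3)
2. E lies on line RQ with RE:EQ = 4:1 ⇒ E = (0, 4/5)
3. V lies on line EQ with EV:VQ = 3:5 ⇒ V = (0, 7/8)
line VP meets US at L = (305/143, 270/143)
P = V + t·(L−V) with t = 143/183, so VP:PL = 143/183:40/183

VP:PL = 143/40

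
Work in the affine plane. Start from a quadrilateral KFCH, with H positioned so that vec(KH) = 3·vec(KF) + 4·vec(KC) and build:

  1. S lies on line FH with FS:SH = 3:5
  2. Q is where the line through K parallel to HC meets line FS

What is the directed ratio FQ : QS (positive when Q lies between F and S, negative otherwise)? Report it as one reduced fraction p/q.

Work in coordinates with K = (0, 0), F = (1, 0), C = (0, 1), H = (3, 4).
1. S lies on line FH with FS:SH = 3:5 ⇒ S = (7/4, 3/2)
2. Q is where the line through K parallel to HC meets line FS ⇒ Q = (2, 2)
Q = F + t·(S−F) with t = 4/3, so FQ:QS = t:(1−t) = 4/3:-1/3

FQ:QS = -4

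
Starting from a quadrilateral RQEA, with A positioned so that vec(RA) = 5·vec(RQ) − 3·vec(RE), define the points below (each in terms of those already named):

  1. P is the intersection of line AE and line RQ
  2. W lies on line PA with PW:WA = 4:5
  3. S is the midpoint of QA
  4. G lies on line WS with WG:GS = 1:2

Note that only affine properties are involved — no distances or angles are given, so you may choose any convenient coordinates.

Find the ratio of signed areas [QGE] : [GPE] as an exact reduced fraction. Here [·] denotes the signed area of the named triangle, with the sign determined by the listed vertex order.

Assign R = (0, 0), Q = (1, 0), E = (0, 1), A = (5, -3) — the answer is frame-independent, so this choice is without loss of generality.
1. P is the intersection of line AE and line RQ ⇒ P = (5/4, 0)
2. W lies on line PA with PW:WA = 4:5 ⇒ W = (35/12, -4/3)
3. S is the midpoint of QA ⇒ S = (3, -3/2)
4. G lies on line WS with WG:GS = 1:2 ⇒ G = (53/18, -25/18)
2·[QGE] = 5/9, 2·[GPE] = 1/24
[QGE]:[GPE] = 5/9:1/24 = 40/3

[QGE]:[GPE] = 40/3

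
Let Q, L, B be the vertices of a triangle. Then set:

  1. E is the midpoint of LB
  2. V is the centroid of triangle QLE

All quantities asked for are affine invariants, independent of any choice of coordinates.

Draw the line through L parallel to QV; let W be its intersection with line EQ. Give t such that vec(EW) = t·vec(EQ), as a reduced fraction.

Work in coordinates with Q = (0, 0), L = (1, 0), B = (0, 1).
1. E is the midpoint of LB ⇒ E = (1/2, 1/2)
2. V is the centroid of triangle QLE ⇒ V = (1/2, 1/6)
through L parallel to QV: direction (1/2, 1/6); meets EQ at W = (-1/2, -1/2)
W = E + t·(Q−E) with t = 2

t = 2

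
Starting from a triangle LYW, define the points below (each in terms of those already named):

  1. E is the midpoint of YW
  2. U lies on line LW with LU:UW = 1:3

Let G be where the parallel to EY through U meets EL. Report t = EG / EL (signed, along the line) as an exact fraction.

Work in coordinates with L = (0, 0), Y = (1, 0), W = (0, 1).
1. E is the midpoint of YW ⇒ E = (1/2, 1/2)
2. U lies on line LW with LU:UW = 1:3 ⇒ U = (0, 1/4)
through U parallel to EY: direction (1/2, -1/2); meets EL at G = (1/8, 1/8)
G = E + t·(L−E) with t = 3/4

t = 3/4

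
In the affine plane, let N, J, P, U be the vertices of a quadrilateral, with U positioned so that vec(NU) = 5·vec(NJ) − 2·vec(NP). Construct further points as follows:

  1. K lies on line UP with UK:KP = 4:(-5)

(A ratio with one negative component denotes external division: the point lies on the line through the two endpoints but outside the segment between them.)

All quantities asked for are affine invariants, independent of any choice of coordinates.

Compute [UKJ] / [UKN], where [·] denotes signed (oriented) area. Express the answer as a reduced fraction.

[UKJ]:[UKN] = 2/5

Set N = (0, 0), J = (1, 0), P = (0, 1), U = (5, -2); any affine frame gives the same invariant.
1. K lies on line UP with UK:KP = 4:(-5) ⇒ K = (25, -14)
2·[UKJ] = -8, 2·[UKN] = -20
[UKJ]:[UKN] = -8:-20 = 2/5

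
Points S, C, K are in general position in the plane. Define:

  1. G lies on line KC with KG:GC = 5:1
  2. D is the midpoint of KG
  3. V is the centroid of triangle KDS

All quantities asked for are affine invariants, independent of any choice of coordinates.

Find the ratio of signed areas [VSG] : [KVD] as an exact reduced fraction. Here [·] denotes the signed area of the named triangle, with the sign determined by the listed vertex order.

[VSG]:[KVD] = 3

Assign S = (0, 0), C = (1, 0), K = (0, 1) — the answer is frame-independent, so this choice is without loss of generality.
1. G lies on line KC with KG:GC = 5:1 ⇒ G = (5/6, 1/6)
2. D is the midpoint of KG ⇒ D = (5/12, 7/12)
3. V is the centroid of triangle KDS ⇒ V = (5/36, 19/36)
2·[VSG] = 5/12, 2·[KVD] = 5/36
[VSG]:[KVD] = 5/12:5/36 = 3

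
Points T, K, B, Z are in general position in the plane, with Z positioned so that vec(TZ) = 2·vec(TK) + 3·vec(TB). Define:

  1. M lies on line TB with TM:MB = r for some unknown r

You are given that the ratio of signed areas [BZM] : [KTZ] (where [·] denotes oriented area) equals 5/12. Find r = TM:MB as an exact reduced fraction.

Choose coordinates T = (0, 0), K = (1, 0), B = (0, 1), Z = (2, 3).
1. With TM:MB = r, write λ = r/(r+1) so M = T + λ·(B−T); M is affine-linear in λ
Every point depending on M is an affine combination of M and λ-independent points, so each such coordinate is linear in λ; the λ² term in each signed area is a multiple of (B−T)×(B−T) = 0, so 2·[BZM] and 2·[KTZ] are each linear in λ. Evaluating at λ=0 and λ=1:
  2·[BZM] = 2·λ − 2,   2·[KTZ] = -3
So [BZM]:[KTZ] = (2·λ − 2) / (-3). Setting this equal to 5/12:
  2·λ − 2 = 5/12·(-3)  ⇒  λ = 3/8
Then r = λ/(1−λ) = (3/8)/(5/8) = 3/5. Check: with r = 3/5, M = (0, 3/8) and [BZM]:[KTZ] = 5/12 as required.

r = 3/5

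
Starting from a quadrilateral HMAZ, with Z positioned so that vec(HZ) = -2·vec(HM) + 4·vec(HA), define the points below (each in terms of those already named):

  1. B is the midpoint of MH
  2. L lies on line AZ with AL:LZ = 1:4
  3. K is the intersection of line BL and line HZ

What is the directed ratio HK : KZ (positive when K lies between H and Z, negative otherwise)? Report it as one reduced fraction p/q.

Set H = (0, 0), M = (1, 0), A = (0, 1), Z = (-2, 4); any affine frame gives the same invariant.
1. B is the midpoint of MH ⇒ B = (1/2, 0)
2. L lies on line AZ with AL:LZ = 1:4 ⇒ L = (-2/5, 8/5)
3. K is the intersection of line BL and line HZ ⇒ K = (-4, 8)
K = H + t·(Z−H) with t = 2, so HK:KZ = t:(1−t) = 2:-1

HK:KZ = -2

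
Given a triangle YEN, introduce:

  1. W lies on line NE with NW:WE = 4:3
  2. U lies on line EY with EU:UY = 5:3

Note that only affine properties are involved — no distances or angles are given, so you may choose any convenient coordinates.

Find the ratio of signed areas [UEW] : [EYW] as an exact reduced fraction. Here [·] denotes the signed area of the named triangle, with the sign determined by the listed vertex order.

Work in coordinates with Y = (0, 0), E = (1, 0), N = (0, 1).
1. W lies on line NE with NW:WE = 4:3 ⇒ W = (4/7, 3/7)
2. U lies on line EY with EU:UY = 5:3 ⇒ U = (3/8, 0)
2·[UEW] = 15/56, 2·[EYW] = -3/7
[UEW]:[EYW] = 15/56:-3/7 = -5/8

[UEW]:[EYW] = -5/8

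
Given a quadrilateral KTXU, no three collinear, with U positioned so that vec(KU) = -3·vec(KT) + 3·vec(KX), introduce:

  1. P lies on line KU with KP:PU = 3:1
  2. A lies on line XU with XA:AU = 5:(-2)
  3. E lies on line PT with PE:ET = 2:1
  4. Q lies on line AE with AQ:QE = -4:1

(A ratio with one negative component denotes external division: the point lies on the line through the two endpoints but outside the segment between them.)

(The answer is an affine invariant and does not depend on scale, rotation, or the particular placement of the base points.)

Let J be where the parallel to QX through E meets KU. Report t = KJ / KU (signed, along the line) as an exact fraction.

Set K = (0, 0), T = (1, 0), X = (0, 1), U = (-3, 3); any affine frame gives the same invariant.
1. P lies on line KU with KP:PU = 3:1 ⇒ P = (-9/4, 9/4)
2. A lies on line XU with XA:AU = 5:(-2) ⇒ A = (-5, 13/3)
3. E lies on line PT with PE:ET = 2:1 ⇒ E = (-1/12, 3/4)
4. Q lies on line AE with AQ:QE = -4:1 ⇒ Q = (14/9, -4/9)
through E parallel to QX: direction (-14/9, 13/9); meets KU at J = (-113/12, 113/12)
J = K + t·(U−K) with t = 113/36

t = 113/36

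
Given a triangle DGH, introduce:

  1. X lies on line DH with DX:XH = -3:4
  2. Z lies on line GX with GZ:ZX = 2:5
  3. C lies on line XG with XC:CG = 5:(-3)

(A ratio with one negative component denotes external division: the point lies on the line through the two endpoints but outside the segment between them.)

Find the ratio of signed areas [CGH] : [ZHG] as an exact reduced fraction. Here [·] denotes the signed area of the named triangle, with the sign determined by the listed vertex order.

Assign D = (0, 0), G = (1, 0), H = (0, 1) — the answer is frame-independent, so this choice is without loss of generality.
1. X lies on line DH with DX:XH = -3:4 ⇒ X = (0, -3)
2. Z lies on line GX with GZ:ZX = 2:5 ⇒ Z = (5/7, -6/7)
3. C lies on line XG with XC:CG = 5:(-3) ⇒ C = (5/2, 9/2)
2·[CGH] = -6, 2·[ZHG] = -8/7
[CGH]:[ZHG] = -6:-8/7 = 21/4

[CGH]:[ZHG] = 21/4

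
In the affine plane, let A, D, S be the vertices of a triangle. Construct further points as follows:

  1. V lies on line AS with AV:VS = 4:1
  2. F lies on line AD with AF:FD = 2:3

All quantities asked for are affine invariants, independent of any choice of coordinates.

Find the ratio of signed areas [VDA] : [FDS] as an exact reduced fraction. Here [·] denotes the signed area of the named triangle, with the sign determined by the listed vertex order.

[VDA]:[FDS] = -4/3

Set A = (0, 0), D = (1, 0), S = (0, 1); any affine frame gives the same invariant.
1. V lies on line AS with AV:VS = 4:1 ⇒ V = (0, 4/5)
2. F lies on line AD with AF:FD = 2:3 ⇒ F = (2/5, 0)
2·[VDA] = -4/5, 2·[FDS] = 3/5
[VDA]:[FDS] = -4/5:3/5 = -4/3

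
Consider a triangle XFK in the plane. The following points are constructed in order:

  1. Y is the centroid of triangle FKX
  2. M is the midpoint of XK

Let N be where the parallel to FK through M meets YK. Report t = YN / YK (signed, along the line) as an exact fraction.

t = -1/2

Set X = (0, 0), F = (1, 0), K = (0, 1); any affine frame gives the same invariant.
1. Y is the centroid of triangle FKX ⇒ Y = (1/3, 1/3)
2. M is the midpoint of XK ⇒ M = (0, 1/2)
through M parallel to FK: direction (-1, 1); meets YK at N = (1/2, 0)
N = Y + t·(K−Y) with t = -1/2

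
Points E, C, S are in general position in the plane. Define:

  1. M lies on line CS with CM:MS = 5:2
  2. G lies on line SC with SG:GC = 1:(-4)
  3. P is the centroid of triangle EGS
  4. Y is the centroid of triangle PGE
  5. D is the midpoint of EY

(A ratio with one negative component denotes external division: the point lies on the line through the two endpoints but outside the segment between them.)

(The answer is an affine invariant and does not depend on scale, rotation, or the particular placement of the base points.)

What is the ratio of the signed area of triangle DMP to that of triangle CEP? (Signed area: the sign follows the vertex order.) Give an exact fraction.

Set E = (0, 0), C = (1, 0), S = (0, 1); any affine frame gives the same invariant.
1. M lies on line CS with CM:MS = 5:2 ⇒ M = (2/7, 5/7)
2. G lies on line SC with SG:GC = 1:(-4) ⇒ G = (-1/3, 4/3)
3. P is the centroid of triangle EGS ⇒ P = (-1/9, 7/9)
4. Y is the centroid of triangle PGE ⇒ Y = (-4/27, 19/27)
5. D is the midpoint of EY ⇒ D = (-2/27, 19/54)
2·[DMP] = 1/6, 2·[CEP] = -7/9
[DMP]:[CEP] = 1/6:-7/9 = -3/14

[DMP]:[CEP] = -3/14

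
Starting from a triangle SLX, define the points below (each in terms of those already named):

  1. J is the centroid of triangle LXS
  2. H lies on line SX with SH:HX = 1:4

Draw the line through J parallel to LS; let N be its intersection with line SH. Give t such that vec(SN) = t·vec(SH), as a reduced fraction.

t = 5/3

Choose coordinates S = (0, 0), L = (1, 0), X = (0, 1).
1. J is the centroid of triangle LXS ⇒ J = (1/3, 1/3)
2. H lies on line SX with SH:HX = 1:4 ⇒ H = (0, 1/5)
through J parallel to LS: direction (-1, 0); meets SH at N = (0, 1/3)
N = S + t·(H−S) with t = 5/3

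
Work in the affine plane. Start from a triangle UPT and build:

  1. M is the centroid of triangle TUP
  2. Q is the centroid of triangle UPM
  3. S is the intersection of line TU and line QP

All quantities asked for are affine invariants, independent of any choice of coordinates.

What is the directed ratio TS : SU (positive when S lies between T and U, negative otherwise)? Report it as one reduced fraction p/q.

Set U = (0, 0), P = (1, 0), T = (0, 1); any affine frame gives the same invariant.
1. M is the centroid of triangle TUP ⇒ M = (1/3, 1/3)
2. Q is the centroid of triangle UPM ⇒ Q = (4/9, 1/9)
3. S is the intersection of line TU and line QP ⇒ S = (0, 1/5)
S = T + t·(U−T) with t = 4/5, so TS:SU = t:(1−t) = 4/5:1/5

TS:SU = 4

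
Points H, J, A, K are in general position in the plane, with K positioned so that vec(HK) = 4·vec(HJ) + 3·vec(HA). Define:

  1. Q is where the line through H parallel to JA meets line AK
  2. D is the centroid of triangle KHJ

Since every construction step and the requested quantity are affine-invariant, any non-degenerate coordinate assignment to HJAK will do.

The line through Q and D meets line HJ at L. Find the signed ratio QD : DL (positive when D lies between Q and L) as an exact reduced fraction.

Choose coordinates H = (0, 0), J = (1, 0), A = (0, 1), K = (4, 3).
1. Q is where the line through H parallel to JA meets line AK ⇒ Q = (-2/3, 2/3)
2. D is the centroid of triangle KHJ ⇒ D = (5/3, 1)
line QD meets HJ at L = (-16/3, 0)
D = Q + t·(L−Q) with t = -1/2, so QD:DL = -1/2:3/2

QD:DL = -1/3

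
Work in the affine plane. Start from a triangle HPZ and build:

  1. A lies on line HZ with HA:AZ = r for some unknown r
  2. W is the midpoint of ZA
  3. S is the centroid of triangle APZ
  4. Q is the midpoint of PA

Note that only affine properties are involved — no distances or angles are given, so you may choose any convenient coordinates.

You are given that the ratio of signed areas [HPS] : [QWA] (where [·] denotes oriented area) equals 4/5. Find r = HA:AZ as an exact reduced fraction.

r = -1/5

Set H = (0, 0), P = (1, 0), Z = (0, 1); any affine frame gives the same invariant.
1. With HA:AZ = r, write λ = r/(r+1) so A = H + λ·(Z−H); A is affine-linear in λ
2. W is the midpoint of ZA ⇒ W is an affine combination of earlier points and hence also affine-linear in λ
3. S is the centroid of triangle APZ ⇒ S is an affine combination of earlier points and hence also affine-linear in λ
4. Q is the midpoint of PA ⇒ Q is an affine combination of earlier points and hence also affine-linear in λ
Every point depending on A is an affine combination of A and λ-independent points, so each such coordinate is linear in λ; the λ² term in each signed area is a multiple of (Z−H)×(Z−H) = 0, so 2·[HPS] and 2·[QWA] are each linear in λ. Evaluating at λ=0 and λ=1:
  2·[HPS] = 1/3·λ + 1/3,   2·[QWA] = -1/4·λ + 1/4
So [HPS]:[QWA] = (1/3·λ + 1/3) / (-1/4·λ + 1/4). Setting this equal to 4/5:
  1/3·λ + 1/3 = 4/5·(-1/4·λ + 1/4)  ⇒  λ = -1/4
Then r = λ/(1−λ) = (-1/4)/(5/4) = -1/5. Check: with r = -1/5, A = (0, -1/4) and [HPS]:[QWA] = 4/5 as required.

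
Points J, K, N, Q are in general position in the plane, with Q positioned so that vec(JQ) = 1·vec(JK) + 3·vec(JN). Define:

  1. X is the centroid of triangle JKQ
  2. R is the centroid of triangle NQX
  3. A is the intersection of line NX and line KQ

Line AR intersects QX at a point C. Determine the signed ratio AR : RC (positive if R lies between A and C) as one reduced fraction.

AR:RC = -5/2

Work in coordinates with J = (0, 0), K = (1, 0), N = (0, 1), Q = (1, 3).
1. X is the centroid of triangle JKQ ⇒ X = (2/3, 1)
2. R is the centroid of triangle NQX ⇒ R = (5/9, 5/3)
3. A is the intersection of line NX and line KQ ⇒ A = (1, 1)
line AR meets QX at C = (11/15, 7/5)
R = A + t·(C−A) with t = 5/3, so AR:RC = 5/3:-2/3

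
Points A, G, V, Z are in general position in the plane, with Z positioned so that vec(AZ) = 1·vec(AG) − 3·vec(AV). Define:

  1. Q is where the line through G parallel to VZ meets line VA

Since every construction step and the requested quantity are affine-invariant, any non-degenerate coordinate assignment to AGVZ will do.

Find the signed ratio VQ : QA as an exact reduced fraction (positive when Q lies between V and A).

VQ:QA = -3/4

Work in coordinates with A = (0, 0), G = (1, 0), V = (0, 1), Z = (1, -3).
1. Q is where the line through G parallel to VZ meets line VA ⇒ Q = (0, 4)
Q = V + t·(A−V) with t = -3, so VQ:QA = t:(1−t) = -3:4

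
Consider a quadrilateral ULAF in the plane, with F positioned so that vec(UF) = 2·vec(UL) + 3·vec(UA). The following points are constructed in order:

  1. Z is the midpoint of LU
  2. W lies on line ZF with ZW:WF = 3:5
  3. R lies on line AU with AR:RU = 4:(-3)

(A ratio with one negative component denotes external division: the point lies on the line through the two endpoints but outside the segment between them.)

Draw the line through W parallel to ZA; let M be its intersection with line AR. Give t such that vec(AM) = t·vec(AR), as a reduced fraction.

t = -9/16

Work in coordinates with U = (0, 0), L = (1, 0), A = (0, 1), F = (2, 3).
1. Z is the midpoint of LU ⇒ Z = (1/2, 0)
2. W lies on line ZF with ZW:WF = 3:5 ⇒ W = (17/16, 9/8)
3. R lies on line AU with AR:RU = 4:(-3) ⇒ R = (0, -3)
through W parallel to ZA: direction (-1/2, 1); meets AR at M = (0, 13/4)
M = A + t·(R−A) with t = -9/16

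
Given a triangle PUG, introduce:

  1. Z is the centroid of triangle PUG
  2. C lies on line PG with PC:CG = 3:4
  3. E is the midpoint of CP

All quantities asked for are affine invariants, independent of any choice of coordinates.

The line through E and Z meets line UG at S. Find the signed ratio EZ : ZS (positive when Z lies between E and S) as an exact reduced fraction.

EZ:ZS = 19/14

Choose coordinates P = (0, 0), U = (1, 0), G = (0, 1).
1. Z is the centroid of triangle PUG ⇒ Z = (1/3, 1/3)
2. C lies on line PG with PC:CG = 3:4 ⇒ C = (0, 3/7)
3. E is the midpoint of CP ⇒ E = (0, 3/14)
line EZ meets UG at S = (11/19, 8/19)
Z = E + t·(S−E) with t = 19/33, so EZ:ZS = 19/33:14/33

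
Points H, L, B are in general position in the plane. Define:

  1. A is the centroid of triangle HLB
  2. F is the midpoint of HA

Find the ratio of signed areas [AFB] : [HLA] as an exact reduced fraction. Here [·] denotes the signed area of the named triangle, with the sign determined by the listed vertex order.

Assign H = (0, 0), L = (1, 0), B = (0, 1) — the answer is frame-independent, so this choice is without loss of generality.
1. A is the centroid of triangle HLB ⇒ A = (1/3, 1/3)
2. F is the midpoint of HA ⇒ F = (1/6, 1/6)
2·[AFB] = -1/6, 2·[HLA] = 1/3
[AFB]:[HLA] = -1/6:1/3 = -1/2

[AFB]:[HLA] = -1/2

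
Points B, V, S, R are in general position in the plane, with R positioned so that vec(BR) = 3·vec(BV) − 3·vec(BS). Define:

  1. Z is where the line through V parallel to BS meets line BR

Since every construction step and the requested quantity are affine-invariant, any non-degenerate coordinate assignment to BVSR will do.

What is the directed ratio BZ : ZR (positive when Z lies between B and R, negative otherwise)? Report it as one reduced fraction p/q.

Assign B = (0, 0), V = (1, 0), S = (0, 1), R = (3, -3) — the answer is frame-independent, so this choice is without loss of generality.
1. Z is where the line through V parallel to BS meets line BR ⇒ Z = (1, -1)
Z = B + t·(R−B) with t = 1/3, so BZ:ZR = t:(1−t) = 1/3:2/3

BZ:ZR = 1/2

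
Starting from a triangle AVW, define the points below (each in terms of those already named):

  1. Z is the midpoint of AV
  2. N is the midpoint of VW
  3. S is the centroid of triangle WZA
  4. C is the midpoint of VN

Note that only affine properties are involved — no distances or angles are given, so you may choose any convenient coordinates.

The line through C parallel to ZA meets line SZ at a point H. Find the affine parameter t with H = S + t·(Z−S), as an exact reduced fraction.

t = 1/4

Set A = (0, 0), V = (1, 0), W = (0, 1); any affine frame gives the same invariant.
1. Z is the midpoint of AV ⇒ Z = (1/2, 0)
2. N is the midpoint of VW ⇒ N = (1/2, 1/2)
3. S is the centroid of triangle WZA ⇒ S = (1/6, 1/3)
4. C is the midpoint of VN ⇒ C = (3/4, 1/4)
through C parallel to ZA: direction (-1/2, 0); meets SZ at H = (1/4, 1/4)
H = S + t·(Z−S) with t = 1/4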